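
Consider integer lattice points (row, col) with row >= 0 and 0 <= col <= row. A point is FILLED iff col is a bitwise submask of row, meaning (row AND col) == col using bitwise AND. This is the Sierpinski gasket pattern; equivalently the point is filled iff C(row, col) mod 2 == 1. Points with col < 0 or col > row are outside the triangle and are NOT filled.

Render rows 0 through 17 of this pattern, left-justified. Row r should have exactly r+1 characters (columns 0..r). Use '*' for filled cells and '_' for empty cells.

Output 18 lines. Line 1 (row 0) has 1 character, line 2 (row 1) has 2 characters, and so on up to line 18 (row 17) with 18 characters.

Answer: *
**
*_*
****
*___*
**__**
*_*_*_*
********
*_______*
**______**
*_*_____*_*
****____****
*___*___*___*
**__**__**__**
*_*_*_*_*_*_*_*
****************
*_______________*
**______________**

Derivation:
r0=0: *
r1=1: **
r2=10: *_*
r3=11: ****
r4=100: *___*
r5=101: **__**
r6=110: *_*_*_*
r7=111: ********
r8=1000: *_______*
r9=1001: **______**
r10=1010: *_*_____*_*
r11=1011: ****____****
r12=1100: *___*___*___*
r13=1101: **__**__**__**
r14=1110: *_*_*_*_*_*_*_*
r15=1111: ****************
r16=10000: *_______________*
r17=10001: **______________**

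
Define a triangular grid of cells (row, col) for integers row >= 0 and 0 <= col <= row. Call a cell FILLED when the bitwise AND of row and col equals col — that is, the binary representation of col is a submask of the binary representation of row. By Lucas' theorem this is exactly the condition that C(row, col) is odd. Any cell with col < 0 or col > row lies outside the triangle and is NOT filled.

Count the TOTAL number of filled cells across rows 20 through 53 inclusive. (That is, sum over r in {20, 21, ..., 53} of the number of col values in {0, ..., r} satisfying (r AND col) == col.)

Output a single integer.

Answer: 366

Derivation:
r20=10100 pc2: +4 =4
r21=10101 pc3: +8 =12
r22=10110 pc3: +8 =20
r23=10111 pc4: +16 =36
r24=11000 pc2: +4 =40
r25=11001 pc3: +8 =48
r26=11010 pc3: +8 =56
r27=11011 pc4: +16 =72
r28=11100 pc3: +8 =80
r29=11101 pc4: +16 =96
r30=11110 pc4: +16 =112
r31=11111 pc5: +32 =144
r32=100000 pc1: +2 =146
r33=100001 pc2: +4 =150
r34=100010 pc2: +4 =154
r35=100011 pc3: +8 =162
r36=100100 pc2: +4 =166
r37=100101 pc3: +8 =174
r38=100110 pc3: +8 =182
r39=100111 pc4: +16 =198
r40=101000 pc2: +4 =202
r41=101001 pc3: +8 =210
r42=101010 pc3: +8 =218
r43=101011 pc4: +16 =234
r44=101100 pc3: +8 =242
r45=101101 pc4: +16 =258
r46=101110 pc4: +16 =274
r47=101111 pc5: +32 =306
r48=110000 pc2: +4 =310
r49=110001 pc3: +8 =318
r50=110010 pc3: +8 =326
r51=110011 pc4: +16 =342
r52=110100 pc3: +8 =350
r53=110101 pc4: +16 =366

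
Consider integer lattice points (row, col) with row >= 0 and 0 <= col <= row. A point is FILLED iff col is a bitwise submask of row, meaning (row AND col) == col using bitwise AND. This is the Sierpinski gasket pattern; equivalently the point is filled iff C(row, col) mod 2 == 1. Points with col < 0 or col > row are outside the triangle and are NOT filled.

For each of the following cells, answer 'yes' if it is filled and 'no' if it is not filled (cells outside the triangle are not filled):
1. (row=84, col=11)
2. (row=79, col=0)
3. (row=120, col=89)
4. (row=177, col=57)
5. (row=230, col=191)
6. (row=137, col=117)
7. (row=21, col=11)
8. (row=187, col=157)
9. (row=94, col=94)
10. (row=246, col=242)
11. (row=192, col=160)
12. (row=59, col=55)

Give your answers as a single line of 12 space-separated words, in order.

(84,11): row=0b1010100, col=0b1011, row AND col = 0b0 = 0; 0 != 11 -> empty
(79,0): row=0b1001111, col=0b0, row AND col = 0b0 = 0; 0 == 0 -> filled
(120,89): row=0b1111000, col=0b1011001, row AND col = 0b1011000 = 88; 88 != 89 -> empty
(177,57): row=0b10110001, col=0b111001, row AND col = 0b110001 = 49; 49 != 57 -> empty
(230,191): row=0b11100110, col=0b10111111, row AND col = 0b10100110 = 166; 166 != 191 -> empty
(137,117): row=0b10001001, col=0b1110101, row AND col = 0b1 = 1; 1 != 117 -> empty
(21,11): row=0b10101, col=0b1011, row AND col = 0b1 = 1; 1 != 11 -> empty
(187,157): row=0b10111011, col=0b10011101, row AND col = 0b10011001 = 153; 153 != 157 -> empty
(94,94): row=0b1011110, col=0b1011110, row AND col = 0b1011110 = 94; 94 == 94 -> filled
(246,242): row=0b11110110, col=0b11110010, row AND col = 0b11110010 = 242; 242 == 242 -> filled
(192,160): row=0b11000000, col=0b10100000, row AND col = 0b10000000 = 128; 128 != 160 -> empty
(59,55): row=0b111011, col=0b110111, row AND col = 0b110011 = 51; 51 != 55 -> empty

Answer: no yes no no no no no no yes yes no no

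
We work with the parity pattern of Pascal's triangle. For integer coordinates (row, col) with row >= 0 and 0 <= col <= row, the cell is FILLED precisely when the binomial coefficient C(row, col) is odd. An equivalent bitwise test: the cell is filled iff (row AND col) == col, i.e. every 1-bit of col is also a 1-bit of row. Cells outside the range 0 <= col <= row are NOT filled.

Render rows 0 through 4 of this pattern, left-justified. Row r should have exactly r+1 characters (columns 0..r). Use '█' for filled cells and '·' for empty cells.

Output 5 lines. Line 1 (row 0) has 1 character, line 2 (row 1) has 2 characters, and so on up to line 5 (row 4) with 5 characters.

r0=0: █
r1=1: ██
r2=10: █·█
r3=11: ████
r4=100: █···█

Answer: █
██
█·█
████
█···█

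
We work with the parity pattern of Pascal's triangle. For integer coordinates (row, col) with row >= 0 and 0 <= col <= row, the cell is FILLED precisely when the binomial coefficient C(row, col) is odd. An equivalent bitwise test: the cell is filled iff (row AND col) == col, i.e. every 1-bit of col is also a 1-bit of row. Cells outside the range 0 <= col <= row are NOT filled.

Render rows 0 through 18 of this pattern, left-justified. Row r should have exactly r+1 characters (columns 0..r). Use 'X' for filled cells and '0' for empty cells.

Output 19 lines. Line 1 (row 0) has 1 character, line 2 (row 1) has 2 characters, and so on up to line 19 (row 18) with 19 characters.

r0=0: X
r1=1: XX
r2=10: X0X
r3=11: XXXX
r4=100: X000X
r5=101: XX00XX
r6=110: X0X0X0X
r7=111: XXXXXXXX
r8=1000: X0000000X
r9=1001: XX000000XX
r10=1010: X0X00000X0X
r11=1011: XXXX0000XXXX
r12=1100: X000X000X000X
r13=1101: XX00XX00XX00XX
r14=1110: X0X0X0X0X0X0X0X
r15=1111: XXXXXXXXXXXXXXXX
r16=10000: X000000000000000X
r17=10001: XX00000000000000XX
r18=10010: X0X0000000000000X0X

Answer: X
XX
X0X
XXXX
X000X
XX00XX
X0X0X0X
XXXXXXXX
X0000000X
XX000000XX
X0X00000X0X
XXXX0000XXXX
X000X000X000X
XX00XX00XX00XX
X0X0X0X0X0X0X0X
XXXXXXXXXXXXXXXX
X000000000000000X
XX00000000000000XX
X0X0000000000000X0X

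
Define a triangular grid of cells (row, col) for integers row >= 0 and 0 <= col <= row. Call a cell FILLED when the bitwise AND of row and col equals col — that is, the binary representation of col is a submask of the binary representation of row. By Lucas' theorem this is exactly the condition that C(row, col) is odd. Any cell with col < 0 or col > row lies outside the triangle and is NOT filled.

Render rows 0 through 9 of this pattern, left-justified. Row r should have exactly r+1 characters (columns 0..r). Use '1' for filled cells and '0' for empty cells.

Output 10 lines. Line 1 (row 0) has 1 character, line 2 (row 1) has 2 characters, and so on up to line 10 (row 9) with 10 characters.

Answer: 1
11
101
1111
10001
110011
1010101
11111111
100000001
1100000011

Derivation:
r0=0: 1
r1=1: 11
r2=10: 101
r3=11: 1111
r4=100: 10001
r5=101: 110011
r6=110: 1010101
r7=111: 11111111
r8=1000: 100000001
r9=1001: 1100000011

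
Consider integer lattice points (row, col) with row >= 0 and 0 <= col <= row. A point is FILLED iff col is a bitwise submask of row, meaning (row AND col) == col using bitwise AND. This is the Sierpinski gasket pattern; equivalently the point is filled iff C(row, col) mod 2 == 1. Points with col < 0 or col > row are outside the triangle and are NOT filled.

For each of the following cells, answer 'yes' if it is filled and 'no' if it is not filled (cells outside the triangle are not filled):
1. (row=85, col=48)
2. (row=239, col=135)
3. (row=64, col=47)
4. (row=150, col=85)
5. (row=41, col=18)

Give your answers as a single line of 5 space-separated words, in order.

Answer: no yes no no no

Derivation:
(85,48): row=0b1010101, col=0b110000, row AND col = 0b10000 = 16; 16 != 48 -> empty
(239,135): row=0b11101111, col=0b10000111, row AND col = 0b10000111 = 135; 135 == 135 -> filled
(64,47): row=0b1000000, col=0b101111, row AND col = 0b0 = 0; 0 != 47 -> empty
(150,85): row=0b10010110, col=0b1010101, row AND col = 0b10100 = 20; 20 != 85 -> empty
(41,18): row=0b101001, col=0b10010, row AND col = 0b0 = 0; 0 != 18 -> empty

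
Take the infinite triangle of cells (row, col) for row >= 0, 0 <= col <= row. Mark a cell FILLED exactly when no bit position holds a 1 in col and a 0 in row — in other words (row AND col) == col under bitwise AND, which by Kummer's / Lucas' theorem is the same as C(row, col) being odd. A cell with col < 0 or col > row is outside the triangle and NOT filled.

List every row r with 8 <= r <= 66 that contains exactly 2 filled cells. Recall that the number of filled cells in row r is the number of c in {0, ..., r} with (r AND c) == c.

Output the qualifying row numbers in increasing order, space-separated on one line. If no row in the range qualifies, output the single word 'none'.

Row r has 2^popcount(r) filled cells, so we need popcount(r) = log2(2) = 1.
Scan r = 8..66 and keep those with exactly 1 one-bits:
r=8=1000 popcount=1 -> KEEP
r=9=1001 popcount=2 -> skip
r=10=1010 popcount=2 -> skip
r=11=1011 popcount=3 -> skip
r=12=1100 popcount=2 -> skip
r=13=1101 popcount=3 -> skip
r=14=1110 popcount=3 -> skip
r=15=1111 popcount=4 -> skip
r=16=10000 popcount=1 -> KEEP
r=17=10001 popcount=2 -> skip
r=18=10010 popcount=2 -> skip
r=19=10011 popcount=3 -> skip
r=20=10100 popcount=2 -> skip
r=21=10101 popcount=3 -> skip
r=22=10110 popcount=3 -> skip
r=23=10111 popcount=4 -> skip
r=24=11000 popcount=2 -> skip
r=25=11001 popcount=3 -> skip
r=26=11010 popcount=3 -> skip
r=27=11011 popcount=4 -> skip
r=28=11100 popcount=3 -> skip
r=29=11101 popcount=4 -> skip
r=30=11110 popcount=4 -> skip
r=31=11111 popcount=5 -> skip
r=32=100000 popcount=1 -> KEEP
r=33=100001 popcount=2 -> skip
r=34=100010 popcount=2 -> skip
r=35=100011 popcount=3 -> skip
r=36=100100 popcount=2 -> skip
r=37=100101 popcount=3 -> skip
r=38=100110 popcount=3 -> skip
r=39=100111 popcount=4 -> skip
r=40=101000 popcount=2 -> skip
r=41=101001 popcount=3 -> skip
r=42=101010 popcount=3 -> skip
r=43=101011 popcount=4 -> skip
r=44=101100 popcount=3 -> skip
r=45=101101 popcount=4 -> skip
r=46=101110 popcount=4 -> skip
r=47=101111 popcount=5 -> skip
r=48=110000 popcount=2 -> skip
r=49=110001 popcount=3 -> skip
r=50=110010 popcount=3 -> skip
r=51=110011 popcount=4 -> skip
r=52=110100 popcount=3 -> skip
r=53=110101 popcount=4 -> skip
r=54=110110 popcount=4 -> skip
r=55=110111 popcount=5 -> skip
r=56=111000 popcount=3 -> skip
r=57=111001 popcount=4 -> skip
r=58=111010 popcount=4 -> skip
r=59=111011 popcount=5 -> skip
r=60=111100 popcount=4 -> skip
r=61=111101 popcount=5 -> skip
r=62=111110 popcount=5 -> skip
r=63=111111 popcount=6 -> skip
r=64=1000000 popcount=1 -> KEEP
r=65=1000001 popcount=2 -> skip
r=66=1000010 popcount=2 -> skip
Kept rows: 8 16 32 64

Answer: 8 16 32 64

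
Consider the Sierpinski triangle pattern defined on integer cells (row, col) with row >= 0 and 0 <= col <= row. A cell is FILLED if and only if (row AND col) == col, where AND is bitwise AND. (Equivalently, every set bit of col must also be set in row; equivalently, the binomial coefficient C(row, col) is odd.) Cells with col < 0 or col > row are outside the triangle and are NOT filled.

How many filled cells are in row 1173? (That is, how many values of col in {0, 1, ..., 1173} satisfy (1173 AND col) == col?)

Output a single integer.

Answer: 32

Derivation:
1173 in binary = 10010010101
popcount(1173) = number of 1-bits in 10010010101 = 5
A col c satisfies (1173 AND c) == c iff every set bit of c is also set in 1173; each of the 5 set bits of 1173 can independently be on or off in c.
count = 2^5 = 32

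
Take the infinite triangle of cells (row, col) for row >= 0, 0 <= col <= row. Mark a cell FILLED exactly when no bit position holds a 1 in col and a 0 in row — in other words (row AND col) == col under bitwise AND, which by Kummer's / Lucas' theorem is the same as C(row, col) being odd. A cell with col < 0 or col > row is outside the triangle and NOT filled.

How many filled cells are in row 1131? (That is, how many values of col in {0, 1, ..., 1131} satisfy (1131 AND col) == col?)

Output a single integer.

Answer: 64

Derivation:
1131 in binary = 10001101011
popcount(1131) = number of 1-bits in 10001101011 = 6
A col c satisfies (1131 AND c) == c iff every set bit of c is also set in 1131; each of the 6 set bits of 1131 can independently be on or off in c.
count = 2^6 = 64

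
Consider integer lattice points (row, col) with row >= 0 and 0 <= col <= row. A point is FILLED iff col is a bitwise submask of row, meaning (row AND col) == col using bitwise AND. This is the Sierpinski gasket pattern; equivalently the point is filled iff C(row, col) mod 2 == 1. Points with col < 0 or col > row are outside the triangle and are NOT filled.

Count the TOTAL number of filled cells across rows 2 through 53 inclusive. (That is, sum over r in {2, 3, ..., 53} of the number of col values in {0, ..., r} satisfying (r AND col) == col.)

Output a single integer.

r2=10 pc1: +2 =2
r3=11 pc2: +4 =6
r4=100 pc1: +2 =8
r5=101 pc2: +4 =12
r6=110 pc2: +4 =16
r7=111 pc3: +8 =24
r8=1000 pc1: +2 =26
r9=1001 pc2: +4 =30
r10=1010 pc2: +4 =34
r11=1011 pc3: +8 =42
r12=1100 pc2: +4 =46
r13=1101 pc3: +8 =54
r14=1110 pc3: +8 =62
r15=1111 pc4: +16 =78
r16=10000 pc1: +2 =80
r17=10001 pc2: +4 =84
r18=10010 pc2: +4 =88
r19=10011 pc3: +8 =96
r20=10100 pc2: +4 =100
r21=10101 pc3: +8 =108
r22=10110 pc3: +8 =116
r23=10111 pc4: +16 =132
r24=11000 pc2: +4 =136
r25=11001 pc3: +8 =144
r26=11010 pc3: +8 =152
r27=11011 pc4: +16 =168
r28=11100 pc3: +8 =176
r29=11101 pc4: +16 =192
r30=11110 pc4: +16 =208
r31=11111 pc5: +32 =240
r32=100000 pc1: +2 =242
r33=100001 pc2: +4 =246
r34=100010 pc2: +4 =250
r35=100011 pc3: +8 =258
r36=100100 pc2: +4 =262
r37=100101 pc3: +8 =270
r38=100110 pc3: +8 =278
r39=100111 pc4: +16 =294
r40=101000 pc2: +4 =298
r41=101001 pc3: +8 =306
r42=101010 pc3: +8 =314
r43=101011 pc4: +16 =330
r44=101100 pc3: +8 =338
r45=101101 pc4: +16 =354
r46=101110 pc4: +16 =370
r47=101111 pc5: +32 =402
r48=110000 pc2: +4 =406
r49=110001 pc3: +8 =414
r50=110010 pc3: +8 =422
r51=110011 pc4: +16 =438
r52=110100 pc3: +8 =446
r53=110101 pc4: +16 =462

Answer: 462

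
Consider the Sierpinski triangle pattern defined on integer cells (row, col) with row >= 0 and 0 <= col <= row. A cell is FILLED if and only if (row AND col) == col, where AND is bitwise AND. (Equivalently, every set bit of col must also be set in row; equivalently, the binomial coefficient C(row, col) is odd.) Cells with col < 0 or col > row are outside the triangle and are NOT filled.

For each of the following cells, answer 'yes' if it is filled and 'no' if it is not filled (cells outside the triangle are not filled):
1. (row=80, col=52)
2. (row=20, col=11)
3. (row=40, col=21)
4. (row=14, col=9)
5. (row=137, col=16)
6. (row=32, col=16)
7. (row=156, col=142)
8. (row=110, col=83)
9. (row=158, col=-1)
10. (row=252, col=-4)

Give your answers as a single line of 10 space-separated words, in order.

(80,52): row=0b1010000, col=0b110100, row AND col = 0b10000 = 16; 16 != 52 -> empty
(20,11): row=0b10100, col=0b1011, row AND col = 0b0 = 0; 0 != 11 -> empty
(40,21): row=0b101000, col=0b10101, row AND col = 0b0 = 0; 0 != 21 -> empty
(14,9): row=0b1110, col=0b1001, row AND col = 0b1000 = 8; 8 != 9 -> empty
(137,16): row=0b10001001, col=0b10000, row AND col = 0b0 = 0; 0 != 16 -> empty
(32,16): row=0b100000, col=0b10000, row AND col = 0b0 = 0; 0 != 16 -> empty
(156,142): row=0b10011100, col=0b10001110, row AND col = 0b10001100 = 140; 140 != 142 -> empty
(110,83): row=0b1101110, col=0b1010011, row AND col = 0b1000010 = 66; 66 != 83 -> empty
(158,-1): col outside [0, 158] -> not filled
(252,-4): col outside [0, 252] -> not filled

Answer: no no no no no no no no no no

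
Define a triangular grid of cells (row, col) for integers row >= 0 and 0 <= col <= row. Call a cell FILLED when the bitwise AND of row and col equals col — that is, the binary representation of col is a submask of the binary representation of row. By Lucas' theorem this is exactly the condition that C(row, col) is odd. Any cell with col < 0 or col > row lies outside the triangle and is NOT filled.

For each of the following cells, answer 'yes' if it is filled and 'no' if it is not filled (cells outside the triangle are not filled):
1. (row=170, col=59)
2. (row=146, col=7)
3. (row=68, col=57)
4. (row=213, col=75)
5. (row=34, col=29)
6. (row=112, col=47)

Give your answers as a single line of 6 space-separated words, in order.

(170,59): row=0b10101010, col=0b111011, row AND col = 0b101010 = 42; 42 != 59 -> empty
(146,7): row=0b10010010, col=0b111, row AND col = 0b10 = 2; 2 != 7 -> empty
(68,57): row=0b1000100, col=0b111001, row AND col = 0b0 = 0; 0 != 57 -> empty
(213,75): row=0b11010101, col=0b1001011, row AND col = 0b1000001 = 65; 65 != 75 -> empty
(34,29): row=0b100010, col=0b11101, row AND col = 0b0 = 0; 0 != 29 -> empty
(112,47): row=0b1110000, col=0b101111, row AND col = 0b100000 = 32; 32 != 47 -> empty

Answer: no no no no no no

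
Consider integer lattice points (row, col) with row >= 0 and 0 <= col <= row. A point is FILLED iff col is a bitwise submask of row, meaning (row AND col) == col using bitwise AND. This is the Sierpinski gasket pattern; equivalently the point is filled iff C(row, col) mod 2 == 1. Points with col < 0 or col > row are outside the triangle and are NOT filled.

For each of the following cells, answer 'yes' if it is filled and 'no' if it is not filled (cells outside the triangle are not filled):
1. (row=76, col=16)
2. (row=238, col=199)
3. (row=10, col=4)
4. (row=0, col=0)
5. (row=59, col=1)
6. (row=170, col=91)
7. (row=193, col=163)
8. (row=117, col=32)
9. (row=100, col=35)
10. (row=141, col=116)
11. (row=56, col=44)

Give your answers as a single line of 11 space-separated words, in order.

Answer: no no no yes yes no no yes no no no

Derivation:
(76,16): row=0b1001100, col=0b10000, row AND col = 0b0 = 0; 0 != 16 -> empty
(238,199): row=0b11101110, col=0b11000111, row AND col = 0b11000110 = 198; 198 != 199 -> empty
(10,4): row=0b1010, col=0b100, row AND col = 0b0 = 0; 0 != 4 -> empty
(0,0): row=0b0, col=0b0, row AND col = 0b0 = 0; 0 == 0 -> filled
(59,1): row=0b111011, col=0b1, row AND col = 0b1 = 1; 1 == 1 -> filled
(170,91): row=0b10101010, col=0b1011011, row AND col = 0b1010 = 10; 10 != 91 -> empty
(193,163): row=0b11000001, col=0b10100011, row AND col = 0b10000001 = 129; 129 != 163 -> empty
(117,32): row=0b1110101, col=0b100000, row AND col = 0b100000 = 32; 32 == 32 -> filled
(100,35): row=0b1100100, col=0b100011, row AND col = 0b100000 = 32; 32 != 35 -> empty
(141,116): row=0b10001101, col=0b1110100, row AND col = 0b100 = 4; 4 != 116 -> empty
(56,44): row=0b111000, col=0b101100, row AND col = 0b101000 = 40; 40 != 44 -> empty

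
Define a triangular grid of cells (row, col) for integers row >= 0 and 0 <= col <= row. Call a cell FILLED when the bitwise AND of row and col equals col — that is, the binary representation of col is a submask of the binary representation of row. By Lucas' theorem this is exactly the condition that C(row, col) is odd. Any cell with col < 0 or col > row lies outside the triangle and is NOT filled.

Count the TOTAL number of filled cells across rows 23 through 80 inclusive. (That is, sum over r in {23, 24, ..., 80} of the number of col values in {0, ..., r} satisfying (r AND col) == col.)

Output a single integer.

Answer: 776

Derivation:
r23=10111 pc4: +16 =16
r24=11000 pc2: +4 =20
r25=11001 pc3: +8 =28
r26=11010 pc3: +8 =36
r27=11011 pc4: +16 =52
r28=11100 pc3: +8 =60
r29=11101 pc4: +16 =76
r30=11110 pc4: +16 =92
r31=11111 pc5: +32 =124
r32=100000 pc1: +2 =126
r33=100001 pc2: +4 =130
r34=100010 pc2: +4 =134
r35=100011 pc3: +8 =142
r36=100100 pc2: +4 =146
r37=100101 pc3: +8 =154
r38=100110 pc3: +8 =162
r39=100111 pc4: +16 =178
r40=101000 pc2: +4 =182
r41=101001 pc3: +8 =190
r42=101010 pc3: +8 =198
r43=101011 pc4: +16 =214
r44=101100 pc3: +8 =222
r45=101101 pc4: +16 =238
r46=101110 pc4: +16 =254
r47=101111 pc5: +32 =286
r48=110000 pc2: +4 =290
r49=110001 pc3: +8 =298
r50=110010 pc3: +8 =306
r51=110011 pc4: +16 =322
r52=110100 pc3: +8 =330
r53=110101 pc4: +16 =346
r54=110110 pc4: +16 =362
r55=110111 pc5: +32 =394
r56=111000 pc3: +8 =402
r57=111001 pc4: +16 =418
r58=111010 pc4: +16 =434
r59=111011 pc5: +32 =466
r60=111100 pc4: +16 =482
r61=111101 pc5: +32 =514
r62=111110 pc5: +32 =546
r63=111111 pc6: +64 =610
r64=1000000 pc1: +2 =612
r65=1000001 pc2: +4 =616
r66=1000010 pc2: +4 =620
r67=1000011 pc3: +8 =628
r68=1000100 pc2: +4 =632
r69=1000101 pc3: +8 =640
r70=1000110 pc3: +8 =648
r71=1000111 pc4: +16 =664
r72=1001000 pc2: +4 =668
r73=1001001 pc3: +8 =676
r74=1001010 pc3: +8 =684
r75=1001011 pc4: +16 =700
r76=1001100 pc3: +8 =708
r77=1001101 pc4: +16 =724
r78=1001110 pc4: +16 =740
r79=1001111 pc5: +32 =772
r80=1010000 pc2: +4 =776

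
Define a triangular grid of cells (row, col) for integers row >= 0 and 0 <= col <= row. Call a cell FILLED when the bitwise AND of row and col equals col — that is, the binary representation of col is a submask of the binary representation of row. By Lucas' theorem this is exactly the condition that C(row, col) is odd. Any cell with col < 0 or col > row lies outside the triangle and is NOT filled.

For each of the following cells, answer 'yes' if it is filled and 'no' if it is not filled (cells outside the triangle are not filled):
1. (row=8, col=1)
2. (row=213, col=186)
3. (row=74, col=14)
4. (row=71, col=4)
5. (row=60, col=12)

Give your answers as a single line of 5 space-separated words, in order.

Answer: no no no yes yes

Derivation:
(8,1): row=0b1000, col=0b1, row AND col = 0b0 = 0; 0 != 1 -> empty
(213,186): row=0b11010101, col=0b10111010, row AND col = 0b10010000 = 144; 144 != 186 -> empty
(74,14): row=0b1001010, col=0b1110, row AND col = 0b1010 = 10; 10 != 14 -> empty
(71,4): row=0b1000111, col=0b100, row AND col = 0b100 = 4; 4 == 4 -> filled
(60,12): row=0b111100, col=0b1100, row AND col = 0b1100 = 12; 12 == 12 -> filled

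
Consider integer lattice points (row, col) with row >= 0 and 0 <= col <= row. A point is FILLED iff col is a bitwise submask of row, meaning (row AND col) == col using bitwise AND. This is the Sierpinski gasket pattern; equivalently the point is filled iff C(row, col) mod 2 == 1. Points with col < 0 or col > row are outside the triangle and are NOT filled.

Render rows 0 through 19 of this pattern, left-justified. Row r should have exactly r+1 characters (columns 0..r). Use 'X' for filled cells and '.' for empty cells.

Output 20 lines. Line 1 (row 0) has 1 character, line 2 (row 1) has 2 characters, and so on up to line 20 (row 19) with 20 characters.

Answer: X
XX
X.X
XXXX
X...X
XX..XX
X.X.X.X
XXXXXXXX
X.......X
XX......XX
X.X.....X.X
XXXX....XXXX
X...X...X...X
XX..XX..XX..XX
X.X.X.X.X.X.X.X
XXXXXXXXXXXXXXXX
X...............X
XX..............XX
X.X.............X.X
XXXX............XXXX

Derivation:
r0=0: X
r1=1: XX
r2=10: X.X
r3=11: XXXX
r4=100: X...X
r5=101: XX..XX
r6=110: X.X.X.X
r7=111: XXXXXXXX
r8=1000: X.......X
r9=1001: XX......XX
r10=1010: X.X.....X.X
r11=1011: XXXX....XXXX
r12=1100: X...X...X...X
r13=1101: XX..XX..XX..XX
r14=1110: X.X.X.X.X.X.X.X
r15=1111: XXXXXXXXXXXXXXXX
r16=10000: X...............X
r17=10001: XX..............XX
r18=10010: X.X.............X.X
r19=10011: XXXX............XXXX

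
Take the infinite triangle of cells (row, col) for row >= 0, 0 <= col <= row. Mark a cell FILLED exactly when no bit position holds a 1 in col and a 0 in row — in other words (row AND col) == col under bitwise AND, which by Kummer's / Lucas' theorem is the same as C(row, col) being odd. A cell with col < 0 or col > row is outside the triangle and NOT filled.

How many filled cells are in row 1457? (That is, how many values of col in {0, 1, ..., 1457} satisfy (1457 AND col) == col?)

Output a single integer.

1457 in binary = 10110110001
popcount(1457) = number of 1-bits in 10110110001 = 6
A col c satisfies (1457 AND c) == c iff every set bit of c is also set in 1457; each of the 6 set bits of 1457 can independently be on or off in c.
count = 2^6 = 64

Answer: 64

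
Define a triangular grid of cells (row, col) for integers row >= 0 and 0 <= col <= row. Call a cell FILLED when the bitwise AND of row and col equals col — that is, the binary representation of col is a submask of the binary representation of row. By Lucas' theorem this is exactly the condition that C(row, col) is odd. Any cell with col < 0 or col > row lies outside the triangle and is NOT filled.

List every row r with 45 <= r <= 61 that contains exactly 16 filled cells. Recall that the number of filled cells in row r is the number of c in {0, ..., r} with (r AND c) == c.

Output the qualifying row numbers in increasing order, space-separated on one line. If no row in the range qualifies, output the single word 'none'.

Answer: 45 46 51 53 54 57 58 60

Derivation:
Row r has 2^popcount(r) filled cells, so we need popcount(r) = log2(16) = 4.
Scan r = 45..61 and keep those with exactly 4 one-bits:
r=45=101101 popcount=4 -> KEEP
r=46=101110 popcount=4 -> KEEP
r=47=101111 popcount=5 -> skip
r=48=110000 popcount=2 -> skip
r=49=110001 popcount=3 -> skip
r=50=110010 popcount=3 -> skip
r=51=110011 popcount=4 -> KEEP
r=52=110100 popcount=3 -> skip
r=53=110101 popcount=4 -> KEEP
r=54=110110 popcount=4 -> KEEP
r=55=110111 popcount=5 -> skip
r=56=111000 popcount=3 -> skip
r=57=111001 popcount=4 -> KEEP
r=58=111010 popcount=4 -> KEEP
r=59=111011 popcount=5 -> skip
r=60=111100 popcount=4 -> KEEP
r=61=111101 popcount=5 -> skip
Kept rows: 45 46 51 53 54 57 58 60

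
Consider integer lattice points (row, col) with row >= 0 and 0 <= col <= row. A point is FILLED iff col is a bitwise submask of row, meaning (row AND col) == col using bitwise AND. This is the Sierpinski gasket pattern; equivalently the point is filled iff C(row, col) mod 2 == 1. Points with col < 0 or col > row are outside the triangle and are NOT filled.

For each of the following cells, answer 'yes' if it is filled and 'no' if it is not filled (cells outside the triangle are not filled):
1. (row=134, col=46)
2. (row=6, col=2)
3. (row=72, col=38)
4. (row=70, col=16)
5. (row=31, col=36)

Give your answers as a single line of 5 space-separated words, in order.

Answer: no yes no no no

Derivation:
(134,46): row=0b10000110, col=0b101110, row AND col = 0b110 = 6; 6 != 46 -> empty
(6,2): row=0b110, col=0b10, row AND col = 0b10 = 2; 2 == 2 -> filled
(72,38): row=0b1001000, col=0b100110, row AND col = 0b0 = 0; 0 != 38 -> empty
(70,16): row=0b1000110, col=0b10000, row AND col = 0b0 = 0; 0 != 16 -> empty
(31,36): col outside [0, 31] -> not filled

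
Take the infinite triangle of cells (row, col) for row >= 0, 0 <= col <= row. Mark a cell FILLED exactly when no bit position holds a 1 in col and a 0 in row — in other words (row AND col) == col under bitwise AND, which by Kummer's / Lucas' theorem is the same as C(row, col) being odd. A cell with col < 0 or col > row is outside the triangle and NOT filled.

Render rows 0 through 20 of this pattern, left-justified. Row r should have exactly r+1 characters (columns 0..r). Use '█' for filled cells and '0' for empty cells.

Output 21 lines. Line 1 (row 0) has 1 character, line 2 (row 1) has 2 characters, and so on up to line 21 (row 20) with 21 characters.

r0=0: █
r1=1: ██
r2=10: █0█
r3=11: ████
r4=100: █000█
r5=101: ██00██
r6=110: █0█0█0█
r7=111: ████████
r8=1000: █0000000█
r9=1001: ██000000██
r10=1010: █0█00000█0█
r11=1011: ████0000████
r12=1100: █000█000█000█
r13=1101: ██00██00██00██
r14=1110: █0█0█0█0█0█0█0█
r15=1111: ████████████████
r16=10000: █000000000000000█
r17=10001: ██00000000000000██
r18=10010: █0█0000000000000█0█
r19=10011: ████000000000000████
r20=10100: █000█00000000000█000█

Answer: █
██
█0█
████
█000█
██00██
█0█0█0█
████████
█0000000█
██000000██
█0█00000█0█
████0000████
█000█000█000█
██00██00██00██
█0█0█0█0█0█0█0█
████████████████
█000000000000000█
██00000000000000██
█0█0000000000000█0█
████000000000000████
█000█00000000000█000█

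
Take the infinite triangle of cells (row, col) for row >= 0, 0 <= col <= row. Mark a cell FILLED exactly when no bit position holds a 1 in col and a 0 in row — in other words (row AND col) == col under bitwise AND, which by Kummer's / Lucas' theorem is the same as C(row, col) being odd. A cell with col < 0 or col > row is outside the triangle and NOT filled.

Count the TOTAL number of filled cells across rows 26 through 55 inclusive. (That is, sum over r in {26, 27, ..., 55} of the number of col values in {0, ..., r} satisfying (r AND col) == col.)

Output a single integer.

Answer: 366

Derivation:
r26=11010 pc3: +8 =8
r27=11011 pc4: +16 =24
r28=11100 pc3: +8 =32
r29=11101 pc4: +16 =48
r30=11110 pc4: +16 =64
r31=11111 pc5: +32 =96
r32=100000 pc1: +2 =98
r33=100001 pc2: +4 =102
r34=100010 pc2: +4 =106
r35=100011 pc3: +8 =114
r36=100100 pc2: +4 =118
r37=100101 pc3: +8 =126
r38=100110 pc3: +8 =134
r39=100111 pc4: +16 =150
r40=101000 pc2: +4 =154
r41=101001 pc3: +8 =162
r42=101010 pc3: +8 =170
r43=101011 pc4: +16 =186
r44=101100 pc3: +8 =194
r45=101101 pc4: +16 =210
r46=101110 pc4: +16 =226
r47=101111 pc5: +32 =258
r48=110000 pc2: +4 =262
r49=110001 pc3: +8 =270
r50=110010 pc3: +8 =278
r51=110011 pc4: +16 =294
r52=110100 pc3: +8 =302
r53=110101 pc4: +16 =318
r54=110110 pc4: +16 =334
r55=110111 pc5: +32 =366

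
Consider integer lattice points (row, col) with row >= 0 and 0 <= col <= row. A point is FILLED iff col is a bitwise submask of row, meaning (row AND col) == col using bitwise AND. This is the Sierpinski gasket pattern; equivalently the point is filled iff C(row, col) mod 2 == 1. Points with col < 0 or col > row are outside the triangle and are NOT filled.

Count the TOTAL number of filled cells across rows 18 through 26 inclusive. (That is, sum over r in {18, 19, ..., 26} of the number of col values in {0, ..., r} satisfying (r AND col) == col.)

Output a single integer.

Answer: 68

Derivation:
r18=10010 pc2: +4 =4
r19=10011 pc3: +8 =12
r20=10100 pc2: +4 =16
r21=10101 pc3: +8 =24
r22=10110 pc3: +8 =32
r23=10111 pc4: +16 =48
r24=11000 pc2: +4 =52
r25=11001 pc3: +8 =60
r26=11010 pc3: +8 =68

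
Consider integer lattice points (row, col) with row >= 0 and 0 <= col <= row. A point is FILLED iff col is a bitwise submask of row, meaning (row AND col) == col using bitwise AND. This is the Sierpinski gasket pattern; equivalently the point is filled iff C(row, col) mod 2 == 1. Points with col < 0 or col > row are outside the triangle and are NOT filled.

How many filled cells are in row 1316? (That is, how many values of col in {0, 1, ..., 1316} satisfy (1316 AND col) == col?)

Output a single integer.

1316 in binary = 10100100100
popcount(1316) = number of 1-bits in 10100100100 = 4
A col c satisfies (1316 AND c) == c iff every set bit of c is also set in 1316; each of the 4 set bits of 1316 can independently be on or off in c.
count = 2^4 = 16

Answer: 16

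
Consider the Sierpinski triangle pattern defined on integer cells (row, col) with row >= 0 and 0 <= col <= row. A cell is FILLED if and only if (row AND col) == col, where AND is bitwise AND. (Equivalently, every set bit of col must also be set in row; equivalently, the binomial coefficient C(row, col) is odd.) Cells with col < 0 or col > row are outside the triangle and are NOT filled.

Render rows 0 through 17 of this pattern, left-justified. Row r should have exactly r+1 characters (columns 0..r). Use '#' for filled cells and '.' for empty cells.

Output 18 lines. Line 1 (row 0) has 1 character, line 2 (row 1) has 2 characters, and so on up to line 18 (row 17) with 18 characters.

Answer: #
##
#.#
####
#...#
##..##
#.#.#.#
########
#.......#
##......##
#.#.....#.#
####....####
#...#...#...#
##..##..##..##
#.#.#.#.#.#.#.#
################
#...............#
##..............##

Derivation:
r0=0: #
r1=1: ##
r2=10: #.#
r3=11: ####
r4=100: #...#
r5=101: ##..##
r6=110: #.#.#.#
r7=111: ########
r8=1000: #.......#
r9=1001: ##......##
r10=1010: #.#.....#.#
r11=1011: ####....####
r12=1100: #...#...#...#
r13=1101: ##..##..##..##
r14=1110: #.#.#.#.#.#.#.#
r15=1111: ################
r16=10000: #...............#
r17=10001: ##..............##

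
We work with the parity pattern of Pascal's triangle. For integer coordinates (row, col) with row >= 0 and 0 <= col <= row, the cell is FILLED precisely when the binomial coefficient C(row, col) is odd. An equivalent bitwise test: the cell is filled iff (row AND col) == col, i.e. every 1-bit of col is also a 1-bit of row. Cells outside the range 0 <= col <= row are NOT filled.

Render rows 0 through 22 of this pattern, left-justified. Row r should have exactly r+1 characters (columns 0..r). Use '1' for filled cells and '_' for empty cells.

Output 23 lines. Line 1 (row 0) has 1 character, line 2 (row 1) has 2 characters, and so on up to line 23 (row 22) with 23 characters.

r0=0: 1
r1=1: 11
r2=10: 1_1
r3=11: 1111
r4=100: 1___1
r5=101: 11__11
r6=110: 1_1_1_1
r7=111: 11111111
r8=1000: 1_______1
r9=1001: 11______11
r10=1010: 1_1_____1_1
r11=1011: 1111____1111
r12=1100: 1___1___1___1
r13=1101: 11__11__11__11
r14=1110: 1_1_1_1_1_1_1_1
r15=1111: 1111111111111111
r16=10000: 1_______________1
r17=10001: 11______________11
r18=10010: 1_1_____________1_1
r19=10011: 1111____________1111
r20=10100: 1___1___________1___1
r21=10101: 11__11__________11__11
r22=10110: 1_1_1_1_________1_1_1_1

Answer: 1
11
1_1
1111
1___1
11__11
1_1_1_1
11111111
1_______1
11______11
1_1_____1_1
1111____1111
1___1___1___1
11__11__11__11
1_1_1_1_1_1_1_1
1111111111111111
1_______________1
11______________11
1_1_____________1_1
1111____________1111
1___1___________1___1
11__11__________11__11
1_1_1_1_________1_1_1_1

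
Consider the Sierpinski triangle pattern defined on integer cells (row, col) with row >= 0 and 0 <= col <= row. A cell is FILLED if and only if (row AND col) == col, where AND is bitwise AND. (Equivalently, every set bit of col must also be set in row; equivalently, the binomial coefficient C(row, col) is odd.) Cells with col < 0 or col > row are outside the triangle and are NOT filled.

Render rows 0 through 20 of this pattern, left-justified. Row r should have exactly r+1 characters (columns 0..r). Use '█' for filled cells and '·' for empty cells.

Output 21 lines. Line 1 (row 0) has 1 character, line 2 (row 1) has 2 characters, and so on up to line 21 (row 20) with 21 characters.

Answer: █
██
█·█
████
█···█
██··██
█·█·█·█
████████
█·······█
██······██
█·█·····█·█
████····████
█···█···█···█
██··██··██··██
█·█·█·█·█·█·█·█
████████████████
█···············█
██··············██
█·█·············█·█
████············████
█···█···········█···█

Derivation:
r0=0: █
r1=1: ██
r2=10: █·█
r3=11: ████
r4=100: █···█
r5=101: ██··██
r6=110: █·█·█·█
r7=111: ████████
r8=1000: █·······█
r9=1001: ██······██
r10=1010: █·█·····█·█
r11=1011: ████····████
r12=1100: █···█···█···█
r13=1101: ██··██··██··██
r14=1110: █·█·█·█·█·█·█·█
r15=1111: ████████████████
r16=10000: █···············█
r17=10001: ██··············██
r18=10010: █·█·············█·█
r19=10011: ████············████
r20=10100: █···█···········█···█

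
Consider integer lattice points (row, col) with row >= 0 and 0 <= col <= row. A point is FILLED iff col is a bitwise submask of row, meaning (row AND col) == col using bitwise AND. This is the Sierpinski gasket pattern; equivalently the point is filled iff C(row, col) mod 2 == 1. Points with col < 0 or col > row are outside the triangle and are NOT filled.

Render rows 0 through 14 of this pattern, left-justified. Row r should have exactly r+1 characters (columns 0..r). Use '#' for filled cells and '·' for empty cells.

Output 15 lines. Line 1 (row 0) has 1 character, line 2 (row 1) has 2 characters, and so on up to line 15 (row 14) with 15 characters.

r0=0: #
r1=1: ##
r2=10: #·#
r3=11: ####
r4=100: #···#
r5=101: ##··##
r6=110: #·#·#·#
r7=111: ########
r8=1000: #·······#
r9=1001: ##······##
r10=1010: #·#·····#·#
r11=1011: ####····####
r12=1100: #···#···#···#
r13=1101: ##··##··##··##
r14=1110: #·#·#·#·#·#·#·#

Answer: #
##
#·#
####
#···#
##··##
#·#·#·#
########
#·······#
##······##
#·#·····#·#
####····####
#···#···#···#
##··##··##··##
#·#·#·#·#·#·#·#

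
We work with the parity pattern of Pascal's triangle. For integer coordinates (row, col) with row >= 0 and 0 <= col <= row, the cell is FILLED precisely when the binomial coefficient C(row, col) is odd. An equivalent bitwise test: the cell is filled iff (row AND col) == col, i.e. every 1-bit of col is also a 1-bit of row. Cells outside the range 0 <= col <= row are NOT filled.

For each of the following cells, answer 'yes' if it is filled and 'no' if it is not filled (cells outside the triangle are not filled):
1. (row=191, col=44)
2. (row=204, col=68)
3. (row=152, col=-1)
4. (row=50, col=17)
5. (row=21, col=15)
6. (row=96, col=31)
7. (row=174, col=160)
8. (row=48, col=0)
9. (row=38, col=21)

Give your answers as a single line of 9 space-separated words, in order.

Answer: yes yes no no no no yes yes no

Derivation:
(191,44): row=0b10111111, col=0b101100, row AND col = 0b101100 = 44; 44 == 44 -> filled
(204,68): row=0b11001100, col=0b1000100, row AND col = 0b1000100 = 68; 68 == 68 -> filled
(152,-1): col outside [0, 152] -> not filled
(50,17): row=0b110010, col=0b10001, row AND col = 0b10000 = 16; 16 != 17 -> empty
(21,15): row=0b10101, col=0b1111, row AND col = 0b101 = 5; 5 != 15 -> empty
(96,31): row=0b1100000, col=0b11111, row AND col = 0b0 = 0; 0 != 31 -> empty
(174,160): row=0b10101110, col=0b10100000, row AND col = 0b10100000 = 160; 160 == 160 -> filled
(48,0): row=0b110000, col=0b0, row AND col = 0b0 = 0; 0 == 0 -> filled
(38,21): row=0b100110, col=0b10101, row AND col = 0b100 = 4; 4 != 21 -> empty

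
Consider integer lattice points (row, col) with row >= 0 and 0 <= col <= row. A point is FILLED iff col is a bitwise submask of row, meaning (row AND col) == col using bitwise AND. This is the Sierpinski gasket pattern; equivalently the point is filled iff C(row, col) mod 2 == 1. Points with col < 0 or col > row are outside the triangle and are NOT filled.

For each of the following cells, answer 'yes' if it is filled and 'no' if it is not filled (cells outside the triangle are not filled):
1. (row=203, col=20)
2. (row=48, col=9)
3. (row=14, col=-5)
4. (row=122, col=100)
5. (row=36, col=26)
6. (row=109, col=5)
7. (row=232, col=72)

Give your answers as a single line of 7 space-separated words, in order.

(203,20): row=0b11001011, col=0b10100, row AND col = 0b0 = 0; 0 != 20 -> empty
(48,9): row=0b110000, col=0b1001, row AND col = 0b0 = 0; 0 != 9 -> empty
(14,-5): col outside [0, 14] -> not filled
(122,100): row=0b1111010, col=0b1100100, row AND col = 0b1100000 = 96; 96 != 100 -> empty
(36,26): row=0b100100, col=0b11010, row AND col = 0b0 = 0; 0 != 26 -> empty
(109,5): row=0b1101101, col=0b101, row AND col = 0b101 = 5; 5 == 5 -> filled
(232,72): row=0b11101000, col=0b1001000, row AND col = 0b1001000 = 72; 72 == 72 -> filled

Answer: no no no no no yes yes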